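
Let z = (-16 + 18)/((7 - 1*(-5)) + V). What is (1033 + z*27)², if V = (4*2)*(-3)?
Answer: 4231249/4 ≈ 1.0578e+6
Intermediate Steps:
V = -24 (V = 8*(-3) = -24)
z = -⅙ (z = (-16 + 18)/((7 - 1*(-5)) - 24) = 2/((7 + 5) - 24) = 2/(12 - 24) = 2/(-12) = 2*(-1/12) = -⅙ ≈ -0.16667)
(1033 + z*27)² = (1033 - ⅙*27)² = (1033 - 9/2)² = (2057/2)² = 4231249/4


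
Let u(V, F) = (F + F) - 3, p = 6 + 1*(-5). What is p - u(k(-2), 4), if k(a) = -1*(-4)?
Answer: -4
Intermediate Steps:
p = 1 (p = 6 - 5 = 1)
k(a) = 4
u(V, F) = -3 + 2*F (u(V, F) = 2*F - 3 = -3 + 2*F)
p - u(k(-2), 4) = 1 - (-3 + 2*4) = 1 - (-3 + 8) = 1 - 1*5 = 1 - 5 = -4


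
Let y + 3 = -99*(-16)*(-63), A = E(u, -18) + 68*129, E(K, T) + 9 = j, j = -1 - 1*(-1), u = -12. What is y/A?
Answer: -33265/2921 ≈ -11.388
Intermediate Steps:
j = 0 (j = -1 + 1 = 0)
E(K, T) = -9 (E(K, T) = -9 + 0 = -9)
A = 8763 (A = -9 + 68*129 = -9 + 8772 = 8763)
y = -99795 (y = -3 - 99*(-16)*(-63) = -3 + 1584*(-63) = -3 - 99792 = -99795)
y/A = -99795/8763 = -99795*1/8763 = -33265/2921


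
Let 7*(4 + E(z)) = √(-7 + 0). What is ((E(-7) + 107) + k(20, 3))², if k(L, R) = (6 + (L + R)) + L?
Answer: (1064 + I*√7)²/49 ≈ 23104.0 + 114.9*I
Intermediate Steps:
E(z) = -4 + I*√7/7 (E(z) = -4 + √(-7 + 0)/7 = -4 + √(-7)/7 = -4 + (I*√7)/7 = -4 + I*√7/7)
k(L, R) = 6 + R + 2*L (k(L, R) = (6 + L + R) + L = 6 + R + 2*L)
((E(-7) + 107) + k(20, 3))² = (((-4 + I*√7/7) + 107) + (6 + 3 + 2*20))² = ((103 + I*√7/7) + (6 + 3 + 40))² = ((103 + I*√7/7) + 49)² = (152 + I*√7/7)²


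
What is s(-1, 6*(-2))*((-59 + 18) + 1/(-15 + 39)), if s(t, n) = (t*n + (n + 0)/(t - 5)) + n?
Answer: -983/12 ≈ -81.917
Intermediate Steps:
s(t, n) = n + n*t + n/(-5 + t) (s(t, n) = (n*t + n/(-5 + t)) + n = n + n*t + n/(-5 + t))
s(-1, 6*(-2))*((-59 + 18) + 1/(-15 + 39)) = ((6*(-2))*(-4 + (-1)² - 4*(-1))/(-5 - 1))*((-59 + 18) + 1/(-15 + 39)) = (-12*(-4 + 1 + 4)/(-6))*(-41 + 1/24) = (-12*(-⅙)*1)*(-41 + 1/24) = 2*(-983/24) = -983/12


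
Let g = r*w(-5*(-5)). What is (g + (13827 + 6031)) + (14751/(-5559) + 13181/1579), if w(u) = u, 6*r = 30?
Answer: 58484660371/2925887 ≈ 19989.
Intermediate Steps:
r = 5 (r = (1/6)*30 = 5)
g = 125 (g = 5*(-5*(-5)) = 5*25 = 125)
(g + (13827 + 6031)) + (14751/(-5559) + 13181/1579) = (125 + (13827 + 6031)) + (14751/(-5559) + 13181/1579) = (125 + 19858) + (14751*(-1/5559) + 13181*(1/1579)) = 19983 + (-4917/1853 + 13181/1579) = 19983 + 16660450/2925887 = 58484660371/2925887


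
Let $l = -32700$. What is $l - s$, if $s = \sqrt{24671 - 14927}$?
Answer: $-32700 - 4 \sqrt{609} \approx -32799.0$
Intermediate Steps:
$s = 4 \sqrt{609}$ ($s = \sqrt{9744} = 4 \sqrt{609} \approx 98.712$)
$l - s = -32700 - 4 \sqrt{609}$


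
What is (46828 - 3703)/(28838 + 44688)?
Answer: 43125/73526 ≈ 0.58653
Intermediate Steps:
(46828 - 3703)/(28838 + 44688) = 43125/73526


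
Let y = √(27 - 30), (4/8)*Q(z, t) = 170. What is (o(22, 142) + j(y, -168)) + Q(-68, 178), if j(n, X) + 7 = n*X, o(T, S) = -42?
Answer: 291 - 168*I*√3 ≈ 291.0 - 290.98*I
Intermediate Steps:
Q(z, t) = 340 (Q(z, t) = 2*170 = 340)
y = I*√3 (y = √(-3) = I*√3 ≈ 1.732*I)
j(n, X) = -7 + X*n (j(n, X) = -7 + n*X = -7 + X*n)
(o(22, 142) + j(y, -168)) + Q(-68, 178) = (-42 + (-7 - 168*I*√3)) + 340 = (-49 - 168*I*√3) + 340 = 291 - 168*I*√3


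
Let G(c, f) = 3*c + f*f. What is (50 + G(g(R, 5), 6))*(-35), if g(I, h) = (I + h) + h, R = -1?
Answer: -3955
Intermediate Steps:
g(I, h) = I + 2*h
G(c, f) = f² + 3*c (G(c, f) = 3*c + f² = f² + 3*c)
(50 + G(g(R, 5), 6))*(-35) = (50 + (6² + 3*(-1 + 2*5)))*(-35) = (50 + (36 + 3*(-1 + 10)))*(-35) = (50 + (36 + 3*9))*(-35) = (50 + (36 + 27))*(-35) = (50 + 63)*(-35) = 113*(-35) = -3955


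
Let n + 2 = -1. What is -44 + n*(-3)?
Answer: -35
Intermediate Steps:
n = -3 (n = -2 - 1 = -3)
-44 + n*(-3) = -44 - 3*(-3) = -44 + 9 = -35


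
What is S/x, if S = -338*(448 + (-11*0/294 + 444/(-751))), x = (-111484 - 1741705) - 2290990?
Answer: 8736104/239406033 ≈ 0.036491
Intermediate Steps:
x = -4144179 (x = -1853189 - 2290990 = -4144179)
S = -113569352/751 (S = -338*(448 + (0*(1/294) + 444*(-1/751))) = -338*(448 + (0 - 444/751)) = -338*(448 - 444/751) = -338*336004/751 = -113569352/751 ≈ -1.5122e+5)
S/x = -113569352/751/(-4144179) = -113569352/751*(-1/4144179) = 8736104/239406033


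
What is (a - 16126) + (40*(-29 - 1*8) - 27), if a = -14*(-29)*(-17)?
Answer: -24535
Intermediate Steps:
a = -6902 (a = 406*(-17) = -6902)
(a - 16126) + (40*(-29 - 1*8) - 27) = (-6902 - 16126) + (40*(-29 - 1*8) - 27) = -23028 + (40*(-29 - 8) - 27) = -23028 + (40*(-37) - 27) = -23028 + (-1480 - 27) = -23028 - 1507 = -24535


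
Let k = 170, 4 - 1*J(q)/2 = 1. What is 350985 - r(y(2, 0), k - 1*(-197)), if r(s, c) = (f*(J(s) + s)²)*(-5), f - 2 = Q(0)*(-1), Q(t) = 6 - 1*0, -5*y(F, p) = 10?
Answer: 350665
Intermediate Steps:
y(F, p) = -2 (y(F, p) = -⅕*10 = -2)
J(q) = 6 (J(q) = 8 - 2*1 = 8 - 2 = 6)
Q(t) = 6 (Q(t) = 6 + 0 = 6)
f = -4 (f = 2 + 6*(-1) = 2 - 6 = -4)
r(s, c) = 20*(6 + s)² (r(s, c) = -4*(6 + s)²*(-5) = 20*(6 + s)²)
350985 - r(y(2, 0), k - 1*(-197)) = 350985 - 20*(6 - 2)² = 350985 - 20*4² = 350985 - 20*16 = 350985 - 1*320 = 350985 - 320 = 350665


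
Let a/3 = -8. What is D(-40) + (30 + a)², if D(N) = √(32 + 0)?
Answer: 36 + 4*√2 ≈ 41.657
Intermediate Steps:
a = -24 (a = 3*(-8) = -24)
D(N) = 4*√2 (D(N) = √32 = 4*√2)
D(-40) + (30 + a)² = 4*√2 + (30 - 24)² = 4*√2 + 6² = 4*√2 + 36 = 36 + 4*√2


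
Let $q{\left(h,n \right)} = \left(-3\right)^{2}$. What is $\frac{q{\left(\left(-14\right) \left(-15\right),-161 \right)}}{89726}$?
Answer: $\frac{9}{89726} \approx 0.00010031$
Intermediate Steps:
$q{\left(h,n \right)} = 9$
$\frac{q{\left(\left(-14\right) \left(-15\right),-161 \right)}}{89726} = \frac{9}{89726}$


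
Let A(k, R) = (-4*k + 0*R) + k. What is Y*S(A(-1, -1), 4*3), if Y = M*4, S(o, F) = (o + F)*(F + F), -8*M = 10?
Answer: -1800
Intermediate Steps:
A(k, R) = -3*k (A(k, R) = (-4*k + 0) + k = -4*k + k = -3*k)
M = -5/4 (M = -1/8*10 = -5/4 ≈ -1.2500)
S(o, F) = 2*F*(F + o) (S(o, F) = (F + o)*(2*F) = 2*F*(F + o))
Y = -5 (Y = -5/4*4 = -5)
Y*S(A(-1, -1), 4*3) = -10*4*3*(4*3 - 3*(-1)) = -10*12*(12 + 3) = -10*12*15 = -5*360 = -1800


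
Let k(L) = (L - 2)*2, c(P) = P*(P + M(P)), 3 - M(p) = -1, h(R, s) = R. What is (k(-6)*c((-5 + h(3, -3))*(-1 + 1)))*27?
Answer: 0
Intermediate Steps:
M(p) = 4 (M(p) = 3 - 1*(-1) = 3 + 1 = 4)
c(P) = P*(4 + P) (c(P) = P*(P + 4) = P*(4 + P))
k(L) = -4 + 2*L (k(L) = (-2 + L)*2 = -4 + 2*L)
(k(-6)*c((-5 + h(3, -3))*(-1 + 1)))*27 = ((-4 + 2*(-6))*(((-5 + 3)*(-1 + 1))*(4 + (-5 + 3)*(-1 + 1))))*27 = ((-4 - 12)*((-2*0)*(4 - 2*0)))*27 = -0*(4 + 0)*27 = -0*4*27 = -16*0*27 = 0*27 = 0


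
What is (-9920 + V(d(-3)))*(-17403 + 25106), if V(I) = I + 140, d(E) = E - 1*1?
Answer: -75366152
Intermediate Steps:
d(E) = -1 + E (d(E) = E - 1 = -1 + E)
V(I) = 140 + I
(-9920 + V(d(-3)))*(-17403 + 25106) = (-9920 + (140 + (-1 - 3)))*(-17403 + 25106) = (-9920 + (140 - 4))*7703 = (-9920 + 136)*7703 = -9784*7703 = -75366152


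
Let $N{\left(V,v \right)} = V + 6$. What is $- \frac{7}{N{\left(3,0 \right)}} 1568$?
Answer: $- \frac{10976}{9} \approx -1219.6$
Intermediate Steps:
$N{\left(V,v \right)} = 6 + V$
$- \frac{7}{N{\left(3,0 \right)}} 1568 = - \frac{7}{6 + 3} \cdot 1568 = - \frac{7}{9} \cdot 1568 = \left(-7\right) \frac{1}{9} \cdot 1568 = \left(- \frac{7}{9}\right) 1568 = - \frac{10976}{9}$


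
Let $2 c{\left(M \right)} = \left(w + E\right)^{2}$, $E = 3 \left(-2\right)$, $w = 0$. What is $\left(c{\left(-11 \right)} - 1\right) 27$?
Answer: $459$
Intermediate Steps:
$E = -6$
$c{\left(M \right)} = 18$ ($c{\left(M \right)} = \frac{\left(0 - 6\right)^{2}}{2} = \frac{\left(-6\right)^{2}}{2} = \frac{1}{2} \cdot 36 = 18$)
$\left(c{\left(-11 \right)} - 1\right) 27 = \left(18 - 1\right) 27 = 17 \cdot 27 = 459$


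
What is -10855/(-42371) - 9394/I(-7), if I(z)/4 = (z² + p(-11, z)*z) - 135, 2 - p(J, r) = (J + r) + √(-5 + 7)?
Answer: 23042240521/2159988838 + 32879*√2/101956 ≈ 11.124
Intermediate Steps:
p(J, r) = 2 - J - r - √2 (p(J, r) = 2 - ((J + r) + √(-5 + 7)) = 2 - ((J + r) + √2) = 2 - (J + r + √2) = 2 + (-J - r - √2) = 2 - J - r - √2)
I(z) = -540 + 4*z² + 4*z*(13 - z - √2) (I(z) = 4*((z² + (2 - 1*(-11) - z - √2)*z) - 135) = 4*((z² + (2 + 11 - z - √2)*z) - 135) = 4*((z² + (13 - z - √2)*z) - 135) = 4*((z² + z*(13 - z - √2)) - 135) = 4*(-135 + z² + z*(13 - z - √2)) = -540 + 4*z² + 4*z*(13 - z - √2))
-10855/(-42371) - 9394/I(-7) = -10855/(-42371) - 9394/(-540 + 52*(-7) - 4*(-7)*√2) = -10855*(-1/42371) - 9394/(-540 - 364 + 28*√2) = 10855/42371 - 9394/(-904 + 28*√2)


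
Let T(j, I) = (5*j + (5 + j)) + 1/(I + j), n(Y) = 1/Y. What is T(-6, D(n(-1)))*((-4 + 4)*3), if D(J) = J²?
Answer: 0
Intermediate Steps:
T(j, I) = 5 + 1/(I + j) + 6*j (T(j, I) = (5 + 6*j) + 1/(I + j) = 5 + 1/(I + j) + 6*j)
T(-6, D(n(-1)))*((-4 + 4)*3) = ((1 + 5*(1/(-1))² + 5*(-6) + 6*(-6)² + 6*(1/(-1))²*(-6))/((1/(-1))² - 6))*((-4 + 4)*3) = ((1 + 5*(-1)² - 30 + 6*36 + 6*(-1)²*(-6))/((-1)² - 6))*(0*3) = ((1 + 5*1 - 30 + 216 + 6*1*(-6))/(1 - 6))*0 = ((1 + 5 - 30 + 216 - 36)/(-5))*0 = -⅕*156*0 = -156/5*0 = 0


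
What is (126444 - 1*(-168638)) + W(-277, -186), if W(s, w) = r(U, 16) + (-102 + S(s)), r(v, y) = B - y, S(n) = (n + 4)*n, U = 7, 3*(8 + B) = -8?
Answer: 1111723/3 ≈ 3.7057e+5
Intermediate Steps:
B = -32/3 (B = -8 + (1/3)*(-8) = -8 - 8/3 = -32/3 ≈ -10.667)
S(n) = n*(4 + n) (S(n) = (4 + n)*n = n*(4 + n))
r(v, y) = -32/3 - y
W(s, w) = -386/3 + s*(4 + s) (W(s, w) = (-32/3 - 1*16) + (-102 + s*(4 + s)) = (-32/3 - 16) + (-102 + s*(4 + s)) = -80/3 + (-102 + s*(4 + s)) = -386/3 + s*(4 + s))
(126444 - 1*(-168638)) + W(-277, -186) = (126444 - 1*(-168638)) + (-386/3 - 277*(4 - 277)) = (126444 + 168638) + (-386/3 - 277*(-273)) = 295082 + (-386/3 + 75621) = 295082 + 226477/3 = 1111723/3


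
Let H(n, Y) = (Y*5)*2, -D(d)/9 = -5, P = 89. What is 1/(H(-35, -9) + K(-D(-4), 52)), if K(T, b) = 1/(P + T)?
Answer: -44/3959 ≈ -0.011114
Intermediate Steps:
D(d) = 45 (D(d) = -9*(-5) = 45)
H(n, Y) = 10*Y (H(n, Y) = (5*Y)*2 = 10*Y)
K(T, b) = 1/(89 + T)
1/(H(-35, -9) + K(-D(-4), 52)) = 1/(10*(-9) + 1/(89 - 1*45)) = 1/(-90 + 1/(89 - 45)) = 1/(-90 + 1/44) = 1/(-3959/44) = -44/3959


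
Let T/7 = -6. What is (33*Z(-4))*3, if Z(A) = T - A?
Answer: -3762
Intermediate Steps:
T = -42 (T = 7*(-6) = -42)
Z(A) = -42 - A
(33*Z(-4))*3 = (33*(-42 - 1*(-4)))*3 = (33*(-42 + 4))*3 = (33*(-38))*3 = -1254*3 = -3762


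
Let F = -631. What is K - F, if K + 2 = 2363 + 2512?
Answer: 5504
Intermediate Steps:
K = 4873 (K = -2 + (2363 + 2512) = -2 + 4875 = 4873)
K - F = 4873 - 1*(-631) = 4873 + 631 = 5504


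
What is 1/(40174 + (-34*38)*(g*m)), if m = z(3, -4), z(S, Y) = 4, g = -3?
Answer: 1/55678 ≈ 1.7960e-5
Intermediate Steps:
m = 4
1/(40174 + (-34*38)*(g*m)) = 1/(40174 + (-34*38)*(-3*4)) = 1/(40174 - 1292*(-12)) = 1/(40174 + 15504) = 1/55678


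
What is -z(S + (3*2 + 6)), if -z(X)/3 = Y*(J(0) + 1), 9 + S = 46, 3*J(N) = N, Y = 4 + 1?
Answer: 15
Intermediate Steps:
Y = 5
J(N) = N/3
S = 37 (S = -9 + 46 = 37)
z(X) = -15 (z(X) = -15*((⅓)*0 + 1) = -15*(0 + 1) = -15)
-z(S + (3*2 + 6)) = -1*(-15) = 15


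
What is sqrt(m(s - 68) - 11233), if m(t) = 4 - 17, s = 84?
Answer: I*sqrt(11246) ≈ 106.05*I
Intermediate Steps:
m(t) = -13
sqrt(m(s - 68) - 11233) = sqrt(-13 - 11233) = sqrt(-11246) = I*sqrt(11246)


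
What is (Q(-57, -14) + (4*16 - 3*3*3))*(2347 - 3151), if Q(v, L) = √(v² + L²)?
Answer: -29748 - 804*√3445 ≈ -76938.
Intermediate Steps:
Q(v, L) = √(L² + v²)
(Q(-57, -14) + (4*16 - 3*3*3))*(2347 - 3151) = (√((-14)² + (-57)²) + (4*16 - 3*3*3))*(2347 - 3151) = (√(196 + 3249) + (64 - 9*3))*(-804) = (√3445 + (64 - 27))*(-804) = (√3445 + 37)*(-804) = (37 + √3445)*(-804) = -29748 - 804*√3445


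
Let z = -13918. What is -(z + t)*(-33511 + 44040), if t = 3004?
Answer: 114913506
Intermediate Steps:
-(z + t)*(-33511 + 44040) = -(-13918 + 3004)*(-33511 + 44040) = -(-10914)*10529 = -1*(-114913506) = 114913506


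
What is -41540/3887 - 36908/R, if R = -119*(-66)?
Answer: -234858278/15264249 ≈ -15.386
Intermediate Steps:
R = 7854
-41540/3887 - 36908/R = -41540/3887 - 36908/7854 = -41540*1/3887 - 36908*1/7854 = -41540/3887 - 18454/3927 = -234858278/15264249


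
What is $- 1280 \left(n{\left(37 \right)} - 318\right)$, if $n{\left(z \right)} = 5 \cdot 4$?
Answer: $381440$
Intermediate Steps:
$n{\left(z \right)} = 20$
$- 1280 \left(n{\left(37 \right)} - 318\right) = - 1280 \left(20 - 318\right) = \left(-1280\right) \left(-298\right) = 381440$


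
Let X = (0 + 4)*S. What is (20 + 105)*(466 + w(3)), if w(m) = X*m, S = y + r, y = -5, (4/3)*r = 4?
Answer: 55250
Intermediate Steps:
r = 3 (r = (3/4)*4 = 3)
S = -2 (S = -5 + 3 = -2)
X = -8 (X = (0 + 4)*(-2) = 4*(-2) = -8)
w(m) = -8*m
(20 + 105)*(466 + w(3)) = (20 + 105)*(466 - 8*3) = 125*(466 - 24) = 125*442 = 55250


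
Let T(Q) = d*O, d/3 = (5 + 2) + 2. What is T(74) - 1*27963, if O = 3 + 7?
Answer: -27693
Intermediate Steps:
O = 10
d = 27 (d = 3*((5 + 2) + 2) = 3*(7 + 2) = 3*9 = 27)
T(Q) = 270 (T(Q) = 27*10 = 270)
T(74) - 1*27963 = 270 - 1*27963 = 270 - 27963 = -27693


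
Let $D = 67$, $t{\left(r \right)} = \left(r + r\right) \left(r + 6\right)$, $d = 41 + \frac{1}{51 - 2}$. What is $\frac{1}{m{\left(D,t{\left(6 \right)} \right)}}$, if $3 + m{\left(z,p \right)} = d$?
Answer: $\frac{49}{1863} \approx 0.026302$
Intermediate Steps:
$d = \frac{2010}{49}$ ($d = 41 + \frac{1}{49} = \frac{2010}{49} \approx 41.02$)
$t{\left(r \right)} = 2 r \left(6 + r\right)$
$m{\left(z,p \right)} = \frac{1863}{49}$ ($m{\left(z,p \right)} = -3 + \frac{2010}{49} = \frac{1863}{49}$)
$\frac{1}{m{\left(D,t{\left(6 \right)} \right)}} = \frac{1}{\frac{1863}{49}} = \frac{49}{1863}$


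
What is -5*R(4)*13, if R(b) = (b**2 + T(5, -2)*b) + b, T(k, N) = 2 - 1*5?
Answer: -520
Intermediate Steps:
T(k, N) = -3 (T(k, N) = 2 - 5 = -3)
R(b) = b**2 - 2*b (R(b) = (b**2 - 3*b) + b = b**2 - 2*b)
-5*R(4)*13 = -20*(-2 + 4)*13 = -20*2*13 = -5*8*13 = -40*13 = -520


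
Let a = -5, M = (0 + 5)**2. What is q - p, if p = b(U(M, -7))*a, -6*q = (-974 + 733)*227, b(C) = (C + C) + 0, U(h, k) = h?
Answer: 56207/6 ≈ 9367.8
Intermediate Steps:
M = 25 (M = 5**2 = 25)
b(C) = 2*C (b(C) = 2*C + 0 = 2*C)
q = 54707/6 (q = -(-974 + 733)*227/6 = -(-241)*227/6 = -1/6*(-54707) = 54707/6 ≈ 9117.8)
p = -250 (p = (2*25)*(-5) = 50*(-5) = -250)
q - p = 54707/6 - 1*(-250) = 54707/6 + 250 = 56207/6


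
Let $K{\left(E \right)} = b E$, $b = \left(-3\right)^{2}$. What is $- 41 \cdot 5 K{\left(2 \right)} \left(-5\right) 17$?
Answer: $313650$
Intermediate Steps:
$b = 9$
$K{\left(E \right)} = 9 E$
$- 41 \cdot 5 K{\left(2 \right)} \left(-5\right) 17 = - 41 \cdot 5 \cdot 9 \cdot 2 \left(-5\right) 17 = - 41 \cdot 5 \cdot 18 \left(-5\right) 17 = - 41 \cdot 90 \left(-5\right) 17 = \left(-41\right) \left(-450\right) 17 = 18450 \cdot 17 = 313650$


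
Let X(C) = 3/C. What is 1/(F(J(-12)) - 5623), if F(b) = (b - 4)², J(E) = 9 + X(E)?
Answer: -16/89607 ≈ -0.00017856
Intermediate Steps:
J(E) = 9 + 3/E
F(b) = (-4 + b)²
1/(F(J(-12)) - 5623) = 1/((-4 + (9 + 3/(-12)))² - 5623) = 1/((-4 + (9 + 3*(-1/12)))² - 5623) = 1/((-4 + (9 - ¼))² - 5623) = 1/((-4 + 35/4)² - 5623) = 1/((19/4)² - 5623) = 1/(361/16 - 5623) = 1/(-89607/16) = -16/89607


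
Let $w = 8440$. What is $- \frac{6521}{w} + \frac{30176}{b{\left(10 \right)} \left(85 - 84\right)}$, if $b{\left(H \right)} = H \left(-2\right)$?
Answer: $- \frac{12740793}{8440} \approx -1509.6$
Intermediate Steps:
$b{\left(H \right)} = - 2 H$
$- \frac{6521}{w} + \frac{30176}{b{\left(10 \right)} \left(85 - 84\right)} = - \frac{6521}{8440} + \frac{30176}{\left(-2\right) 10 \left(85 - 84\right)} = \left(-6521\right) \frac{1}{8440} + \frac{30176}{\left(-20\right) 1} = - \frac{6521}{8440} + \frac{30176}{-20} = - \frac{6521}{8440} + 30176 \left(- \frac{1}{20}\right) = - \frac{6521}{8440} - \frac{7544}{5} = - \frac{12740793}{8440}$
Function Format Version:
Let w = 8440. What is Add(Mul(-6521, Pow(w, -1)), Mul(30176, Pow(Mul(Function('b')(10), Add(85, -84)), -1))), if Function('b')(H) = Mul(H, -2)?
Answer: Rational(-12740793, 8440) ≈ -1509.6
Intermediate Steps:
Function('b')(H) = Mul(-2, H)
Add(Mul(-6521, Pow(w, -1)), Mul(30176, Pow(Mul(Function('b')(10), Add(85, -84)), -1))) = Add(Mul(-6521, Pow(8440, -1)), Mul(30176, Pow(Mul(Mul(-2, 10), Add(85, -84)), -1))) = Add(Mul(-6521, Rational(1, 8440)), Mul(30176, Pow(Mul(-20, 1), -1))) = Add(Rational(-6521, 8440), Mul(30176, Pow(-20, -1))) = Add(Rational(-6521, 8440), Mul(30176, Rational(-1, 20))) = Add(Rational(-6521, 8440), Rational(-7544, 5)) = Rational(-12740793, 8440)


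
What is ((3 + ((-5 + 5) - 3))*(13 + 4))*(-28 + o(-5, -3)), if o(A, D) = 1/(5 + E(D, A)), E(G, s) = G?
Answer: 0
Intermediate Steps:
o(A, D) = 1/(5 + D)
((3 + ((-5 + 5) - 3))*(13 + 4))*(-28 + o(-5, -3)) = ((3 + ((-5 + 5) - 3))*(13 + 4))*(-28 + 1/(5 - 3)) = ((3 + (0 - 3))*17)*(-28 + 1/2) = ((3 - 3)*17)*(-28 + 1/2) = (0*17)*(-55/2) = 0*(-55/2) = 0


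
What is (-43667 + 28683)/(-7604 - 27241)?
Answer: 14984/34845 ≈ 0.43002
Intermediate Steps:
(-43667 + 28683)/(-7604 - 27241) = -14984/(-34845) = -14984*(-1/34845) = 14984/34845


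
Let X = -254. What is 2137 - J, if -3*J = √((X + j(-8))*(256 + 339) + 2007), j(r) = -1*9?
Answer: 2137 + I*√154478/3 ≈ 2137.0 + 131.01*I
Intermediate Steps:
j(r) = -9
J = -I*√154478/3 (J = -√((-254 - 9)*(256 + 339) + 2007)/3 = -√(-263*595 + 2007)/3 = -√(-156485 + 2007)/3 = -I*√154478/3 ≈ -131.01*I)
2137 - J = 2137 - (-1)*I*√154478/3 = 2137 + I*√154478/3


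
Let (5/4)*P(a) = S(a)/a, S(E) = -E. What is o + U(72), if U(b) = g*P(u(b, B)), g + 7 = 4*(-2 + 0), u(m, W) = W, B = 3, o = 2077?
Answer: 2089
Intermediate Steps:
P(a) = -⅘ (P(a) = 4*((-a)/a)/5 = (⅘)*(-1) = -⅘)
g = -15 (g = -7 + 4*(-2 + 0) = -7 + 4*(-2) = -7 - 8 = -15)
U(b) = 12 (U(b) = -15*(-⅘) = 12)
o + U(72) = 2077 + 12 = 2089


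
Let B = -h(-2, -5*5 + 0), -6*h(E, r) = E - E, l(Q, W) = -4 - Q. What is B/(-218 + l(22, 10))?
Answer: 0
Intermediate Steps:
h(E, r) = 0 (h(E, r) = -(E - E)/6 = -⅙*0 = 0)
B = 0 (B = -1*0 = 0)
B/(-218 + l(22, 10)) = 0/(-218 + (-4 - 1*22)) = 0/(-218 + (-4 - 22)) = 0/(-218 - 26) = 0/(-244) = -1/244*0 = 0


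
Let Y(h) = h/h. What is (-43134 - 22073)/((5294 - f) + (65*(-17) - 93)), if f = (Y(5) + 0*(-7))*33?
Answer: -65207/4063 ≈ -16.049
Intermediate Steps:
Y(h) = 1
f = 33 (f = (1 + 0*(-7))*33 = (1 + 0)*33 = 1*33 = 33)
(-43134 - 22073)/((5294 - f) + (65*(-17) - 93)) = (-43134 - 22073)/((5294 - 1*33) + (65*(-17) - 93)) = -65207/((5294 - 33) + (-1105 - 93)) = -65207/(5261 - 1198) = -65207/4063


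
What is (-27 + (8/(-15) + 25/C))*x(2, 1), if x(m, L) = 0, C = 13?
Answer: 0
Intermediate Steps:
(-27 + (8/(-15) + 25/C))*x(2, 1) = (-27 + (8/(-15) + 25/13))*0 = (-27 + (8*(-1/15) + 25*(1/13)))*0 = (-27 + (-8/15 + 25/13))*0 = (-27 + 271/195)*0 = -4994/195*0 = 0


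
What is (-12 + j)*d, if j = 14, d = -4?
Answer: -8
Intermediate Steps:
(-12 + j)*d = (-12 + 14)*(-4) = 2*(-4) = -8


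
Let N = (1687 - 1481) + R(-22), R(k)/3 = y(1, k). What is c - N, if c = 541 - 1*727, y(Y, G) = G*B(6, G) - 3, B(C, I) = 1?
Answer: -317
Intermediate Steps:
y(Y, G) = -3 + G (y(Y, G) = G*1 - 3 = G - 3 = -3 + G)
R(k) = -9 + 3*k (R(k) = 3*(-3 + k) = -9 + 3*k)
N = 131 (N = (1687 - 1481) + (-9 + 3*(-22)) = 206 + (-9 - 66) = 206 - 75 = 131)
c = -186 (c = 541 - 727 = -186)
c - N = -186 - 1*131 = -186 - 131 = -317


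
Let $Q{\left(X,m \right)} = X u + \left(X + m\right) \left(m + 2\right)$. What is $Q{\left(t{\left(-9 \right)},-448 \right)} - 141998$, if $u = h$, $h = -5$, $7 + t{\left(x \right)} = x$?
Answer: $65026$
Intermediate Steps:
$t{\left(x \right)} = -7 + x$
$u = -5$
$Q{\left(X,m \right)} = - 5 X + \left(2 + m\right) \left(X + m\right)$ ($Q{\left(X,m \right)} = X \left(-5\right) + \left(X + m\right) \left(m + 2\right) = - 5 X + \left(X + m\right) \left(2 + m\right) = - 5 X + \left(2 + m\right) \left(X + m\right)$)
$Q{\left(t{\left(-9 \right)},-448 \right)} - 141998 = \left(\left(-448\right)^{2} - 3 \left(-7 - 9\right) + 2 \left(-448\right) + \left(-7 - 9\right) \left(-448\right)\right) - 141998 = \left(200704 - -48 - 896 - -7168\right) - 141998 = \left(200704 + 48 - 896 + 7168\right) - 141998 = 207024 - 141998 = 65026$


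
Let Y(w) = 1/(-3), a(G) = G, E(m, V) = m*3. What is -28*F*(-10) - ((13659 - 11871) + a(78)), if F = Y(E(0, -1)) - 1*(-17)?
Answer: 8402/3 ≈ 2800.7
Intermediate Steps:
E(m, V) = 3*m
Y(w) = -⅓
F = 50/3 (F = -⅓ - 1*(-17) = -⅓ + 17 = 50/3 ≈ 16.667)
-28*F*(-10) - ((13659 - 11871) + a(78)) = -28*50/3*(-10) - ((13659 - 11871) + 78) = -1400/3*(-10) - (1788 + 78) = 14000/3 - 1*1866 = 14000/3 - 1866 = 8402/3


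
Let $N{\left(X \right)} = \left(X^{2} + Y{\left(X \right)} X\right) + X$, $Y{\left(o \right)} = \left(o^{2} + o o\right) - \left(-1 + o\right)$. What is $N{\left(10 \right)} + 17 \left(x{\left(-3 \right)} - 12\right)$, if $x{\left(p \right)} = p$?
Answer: $1765$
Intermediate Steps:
$Y{\left(o \right)} = 1 - o + 2 o^{2}$ ($Y{\left(o \right)} = \left(o^{2} + o^{2}\right) - \left(-1 + o\right) = 2 o^{2} - \left(-1 + o\right) = 1 - o + 2 o^{2}$)
$N{\left(X \right)} = X + X^{2} + X \left(1 - X + 2 X^{2}\right)$ ($N{\left(X \right)} = \left(X^{2} + \left(1 - X + 2 X^{2}\right) X\right) + X = \left(X^{2} + X \left(1 - X + 2 X^{2}\right)\right) + X = X + X^{2} + X \left(1 - X + 2 X^{2}\right)$)
$N{\left(10 \right)} + 17 \left(x{\left(-3 \right)} - 12\right) = 2 \cdot 10 \left(1 + 10^{2}\right) + 17 \left(-3 - 12\right) = 2 \cdot 10 \left(1 + 100\right) + 17 \left(-15\right) = 2 \cdot 10 \cdot 101 - 255 = 2020 - 255 = 1765$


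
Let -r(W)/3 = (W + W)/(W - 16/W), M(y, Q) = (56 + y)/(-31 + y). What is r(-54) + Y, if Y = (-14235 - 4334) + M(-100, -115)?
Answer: -1764131869/94975 ≈ -18575.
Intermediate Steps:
M(y, Q) = (56 + y)/(-31 + y)
r(W) = -6*W/(W - 16/W) (r(W) = -3*(W + W)/(W - 16/W) = -3*2*W/(W - 16/W) = -6*W/(W - 16/W))
Y = -2432495/131 (Y = (-14235 - 4334) + (56 - 100)/(-31 - 100) = -18569 - 44/(-131) = -18569 - 1/131*(-44) = -18569 + 44/131 = -2432495/131 ≈ -18569.)
r(-54) + Y = -6*(-54)²/(-16 + (-54)²) - 2432495/131 = -6*2916/(-16 + 2916) - 2432495/131 = -6*2916/2900 - 2432495/131 = -6*2916*1/2900 - 2432495/131 = -4374/725 - 2432495/131 = -1764131869/94975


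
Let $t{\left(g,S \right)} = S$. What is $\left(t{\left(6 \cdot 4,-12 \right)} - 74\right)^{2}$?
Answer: $7396$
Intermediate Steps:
$\left(t{\left(6 \cdot 4,-12 \right)} - 74\right)^{2} = \left(-12 - 74\right)^{2} = \left(-86\right)^{2} = 7396$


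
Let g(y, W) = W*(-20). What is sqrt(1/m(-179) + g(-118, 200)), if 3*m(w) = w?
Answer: I*sqrt(128164537)/179 ≈ 63.246*I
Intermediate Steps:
m(w) = w/3
g(y, W) = -20*W
sqrt(1/m(-179) + g(-118, 200)) = sqrt(1/((1/3)*(-179)) - 20*200) = sqrt(1/(-179/3) - 4000) = sqrt(-3/179 - 4000) = sqrt(-716003/179) = I*sqrt(128164537)/179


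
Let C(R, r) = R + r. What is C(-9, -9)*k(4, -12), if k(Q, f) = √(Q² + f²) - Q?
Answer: 72 - 72*√10 ≈ -155.68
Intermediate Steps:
C(-9, -9)*k(4, -12) = (-9 - 9)*(√(4² + (-12)²) - 1*4) = -18*(√(16 + 144) - 4) = -18*(√160 - 4) = -18*(4*√10 - 4) = -18*(-4 + 4*√10) = 72 - 72*√10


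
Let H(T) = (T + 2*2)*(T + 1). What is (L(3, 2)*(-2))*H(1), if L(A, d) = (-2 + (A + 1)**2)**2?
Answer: -3920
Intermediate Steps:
H(T) = (1 + T)*(4 + T) (H(T) = (T + 4)*(1 + T) = (4 + T)*(1 + T) = (1 + T)*(4 + T))
L(A, d) = (-2 + (1 + A)**2)**2
(L(3, 2)*(-2))*H(1) = ((-2 + (1 + 3)**2)**2*(-2))*(4 + 1**2 + 5*1) = ((-2 + 4**2)**2*(-2))*(4 + 1 + 5) = ((-2 + 16)**2*(-2))*10 = (14**2*(-2))*10 = (196*(-2))*10 = -392*10 = -3920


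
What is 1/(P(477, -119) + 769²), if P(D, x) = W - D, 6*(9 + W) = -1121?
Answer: 6/3544129 ≈ 1.6929e-6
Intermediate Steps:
W = -1175/6 (W = -9 + (⅙)*(-1121) = -9 - 1121/6 = -1175/6 ≈ -195.83)
P(D, x) = -1175/6 - D
1/(P(477, -119) + 769²) = 1/((-1175/6 - 1*477) + 769²) = 1/((-1175/6 - 477) + 591361) = 1/(-4037/6 + 591361) = 1/(3544129/6) = 6/3544129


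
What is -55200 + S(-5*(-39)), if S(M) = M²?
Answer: -17175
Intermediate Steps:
-55200 + S(-5*(-39)) = -55200 + (-5*(-39))² = -55200 + 195² = -55200 + 38025 = -17175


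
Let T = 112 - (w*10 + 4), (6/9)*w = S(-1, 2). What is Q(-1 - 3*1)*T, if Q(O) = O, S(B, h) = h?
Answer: -312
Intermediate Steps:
w = 3 (w = (3/2)*2 = 3)
T = 78 (T = 112 - (3*10 + 4) = 112 - (30 + 4) = 112 - 1*34 = 112 - 34 = 78)
Q(-1 - 3*1)*T = (-1 - 3*1)*78 = (-1 - 3)*78 = -4*78 = -312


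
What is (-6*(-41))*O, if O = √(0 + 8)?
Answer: 492*√2 ≈ 695.79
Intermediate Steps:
O = 2*√2 (O = √8 = 2*√2 ≈ 2.8284)
(-6*(-41))*O = (-6*(-41))*(2*√2) = 246*(2*√2) = 492*√2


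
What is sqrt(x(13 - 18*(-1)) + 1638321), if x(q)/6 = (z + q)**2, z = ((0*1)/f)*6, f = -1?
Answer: sqrt(1644087) ≈ 1282.2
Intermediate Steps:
z = 0 (z = ((0*1)/(-1))*6 = (0*(-1))*6 = 0*6 = 0)
x(q) = 6*q**2 (x(q) = 6*(0 + q)**2 = 6*q**2)
sqrt(x(13 - 18*(-1)) + 1638321) = sqrt(6*(13 - 18*(-1))**2 + 1638321) = sqrt(6*(13 + 18)**2 + 1638321) = sqrt(6*31**2 + 1638321) = sqrt(6*961 + 1638321) = sqrt(5766 + 1638321) = sqrt(1644087)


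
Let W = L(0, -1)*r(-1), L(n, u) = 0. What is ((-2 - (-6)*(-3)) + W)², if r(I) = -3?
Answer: 400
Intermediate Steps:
W = 0 (W = 0*(-3) = 0)
((-2 - (-6)*(-3)) + W)² = ((-2 - (-6)*(-3)) + 0)² = ((-2 - 2*9) + 0)² = ((-2 - 18) + 0)² = (-20 + 0)² = (-20)² = 400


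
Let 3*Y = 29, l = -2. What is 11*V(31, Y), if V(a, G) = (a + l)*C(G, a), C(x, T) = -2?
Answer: -638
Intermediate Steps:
Y = 29/3 (Y = (1/3)*29 = 29/3 ≈ 9.6667)
V(a, G) = 4 - 2*a (V(a, G) = (a - 2)*(-2) = (-2 + a)*(-2) = 4 - 2*a)
11*V(31, Y) = 11*(4 - 2*31) = 11*(4 - 62) = 11*(-58) = -638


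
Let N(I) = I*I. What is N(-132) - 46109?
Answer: -28685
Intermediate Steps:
N(I) = I²
N(-132) - 46109 = (-132)² - 46109 = 17424 - 46109 = -28685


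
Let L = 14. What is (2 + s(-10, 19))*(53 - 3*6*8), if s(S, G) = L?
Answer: -1456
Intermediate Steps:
s(S, G) = 14
(2 + s(-10, 19))*(53 - 3*6*8) = (2 + 14)*(53 - 3*6*8) = 16*(53 - 18*8) = 16*(53 - 144) = 16*(-91) = -1456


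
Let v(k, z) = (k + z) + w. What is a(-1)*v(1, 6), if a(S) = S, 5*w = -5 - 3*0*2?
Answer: -6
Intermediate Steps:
w = -1 (w = (-5 - 3*0*2)/5 = (-5 + 0*2)/5 = (-5 + 0)/5 = (⅕)*(-5) = -1)
v(k, z) = -1 + k + z (v(k, z) = (k + z) - 1 = -1 + k + z)
a(-1)*v(1, 6) = -(-1 + 1 + 6) = -1*6 = -6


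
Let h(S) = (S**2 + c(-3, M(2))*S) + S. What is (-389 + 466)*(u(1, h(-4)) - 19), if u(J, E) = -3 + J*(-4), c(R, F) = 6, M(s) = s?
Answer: -2002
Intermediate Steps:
h(S) = S**2 + 7*S (h(S) = (S**2 + 6*S) + S = S**2 + 7*S)
u(J, E) = -3 - 4*J
(-389 + 466)*(u(1, h(-4)) - 19) = (-389 + 466)*((-3 - 4*1) - 19) = 77*((-3 - 4) - 19) = 77*(-7 - 19) = 77*(-26) = -2002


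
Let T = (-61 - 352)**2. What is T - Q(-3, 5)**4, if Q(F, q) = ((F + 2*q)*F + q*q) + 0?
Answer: 170313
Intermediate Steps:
T = 170569 (T = (-413)**2 = 170569)
Q(F, q) = q**2 + F*(F + 2*q) (Q(F, q) = (F*(F + 2*q) + q**2) + 0 = (q**2 + F*(F + 2*q)) + 0 = q**2 + F*(F + 2*q))
T - Q(-3, 5)**4 = 170569 - ((-3)**2 + 5**2 + 2*(-3)*5)**4 = 170569 - (9 + 25 - 30)**4 = 170569 - 1*4**4 = 170569 - 1*256 = 170569 - 256 = 170313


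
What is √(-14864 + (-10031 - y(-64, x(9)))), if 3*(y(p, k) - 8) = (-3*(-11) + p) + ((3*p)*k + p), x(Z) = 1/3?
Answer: 5*I*√994 ≈ 157.64*I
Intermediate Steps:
x(Z) = ⅓
y(p, k) = 19 + 2*p/3 + k*p (y(p, k) = 8 + ((-3*(-11) + p) + ((3*p)*k + p))/3 = 8 + ((33 + p) + (3*k*p + p))/3 = 8 + ((33 + p) + (p + 3*k*p))/3 = 8 + (33 + 2*p + 3*k*p)/3 = 8 + (11 + 2*p/3 + k*p) = 19 + 2*p/3 + k*p)
√(-14864 + (-10031 - y(-64, x(9)))) = √(-14864 + (-10031 - (19 + (⅔)*(-64) + (⅓)*(-64)))) = √(-14864 + (-10031 - (19 - 128/3 - 64/3))) = √(-14864 + (-10031 - 1*(-45))) = √(-14864 + (-10031 + 45)) = √(-14864 - 9986) = √(-24850) = 5*I*√994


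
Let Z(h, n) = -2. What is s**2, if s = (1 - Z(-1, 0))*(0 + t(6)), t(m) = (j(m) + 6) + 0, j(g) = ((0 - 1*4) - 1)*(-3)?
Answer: 3969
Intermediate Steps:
j(g) = 15 (j(g) = ((0 - 4) - 1)*(-3) = (-4 - 1)*(-3) = -5*(-3) = 15)
t(m) = 21 (t(m) = (15 + 6) + 0 = 21 + 0 = 21)
s = 63 (s = (1 - 1*(-2))*(0 + 21) = (1 + 2)*21 = 3*21 = 63)
s**2 = 63**2 = 3969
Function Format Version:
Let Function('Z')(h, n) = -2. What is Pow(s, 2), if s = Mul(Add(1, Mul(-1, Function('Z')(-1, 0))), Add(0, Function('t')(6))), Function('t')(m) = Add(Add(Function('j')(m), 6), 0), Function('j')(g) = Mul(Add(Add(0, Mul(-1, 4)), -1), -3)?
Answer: 3969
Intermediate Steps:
Function('j')(g) = 15 (Function('j')(g) = Mul(Add(Add(0, -4), -1), -3) = Mul(Add(-4, -1), -3) = Mul(-5, -3) = 15)
Function('t')(m) = 21 (Function('t')(m) = Add(Add(15, 6), 0) = Add(21, 0) = 21)
s = 63 (s = Mul(Add(1, Mul(-1, -2)), Add(0, 21)) = Mul(Add(1, 2), 21) = Mul(3, 21) = 63)
Pow(s, 2) = Pow(63, 2) = 3969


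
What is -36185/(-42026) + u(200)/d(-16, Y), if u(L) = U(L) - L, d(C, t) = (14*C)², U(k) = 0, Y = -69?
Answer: 112950835/131793536 ≈ 0.85703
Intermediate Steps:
d(C, t) = 196*C²
u(L) = -L (u(L) = 0 - L = -L)
-36185/(-42026) + u(200)/d(-16, Y) = -36185/(-42026) + (-1*200)/((196*(-16)²)) = -36185*(-1/42026) - 200/(196*256) = 36185/42026 - 200/50176 = 36185/42026 - 200*1/50176 = 36185/42026 - 25/6272 = 112950835/131793536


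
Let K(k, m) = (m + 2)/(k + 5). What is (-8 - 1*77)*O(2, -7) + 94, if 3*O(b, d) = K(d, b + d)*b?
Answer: 9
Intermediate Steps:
K(k, m) = (2 + m)/(5 + k)
O(b, d) = b*(2 + b + d)/(3*(5 + d)) (O(b, d) = (((2 + (b + d))/(5 + d))*b)/3 = (((2 + b + d)/(5 + d))*b)/3 = (b*(2 + b + d)/(5 + d))/3 = b*(2 + b + d)/(3*(5 + d)))
(-8 - 1*77)*O(2, -7) + 94 = (-8 - 1*77)*((⅓)*2*(2 + 2 - 7)/(5 - 7)) + 94 = (-8 - 77)*((⅓)*2*(-3)/(-2)) + 94 = -85*2*(-1)*(-3)/(3*2) + 94 = -85*1 + 94 = -85 + 94 = 9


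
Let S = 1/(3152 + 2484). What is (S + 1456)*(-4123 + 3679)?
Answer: -910867887/1409 ≈ -6.4646e+5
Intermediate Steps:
S = 1/5636 ≈ 0.00017743
(S + 1456)*(-4123 + 3679) = (1/5636 + 1456)*(-4123 + 3679) = (8206017/5636)*(-444) = -910867887/1409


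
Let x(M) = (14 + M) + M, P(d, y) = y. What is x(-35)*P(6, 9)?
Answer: -504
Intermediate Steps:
x(M) = 14 + 2*M
x(-35)*P(6, 9) = (14 + 2*(-35))*9 = (14 - 70)*9 = -56*9 = -504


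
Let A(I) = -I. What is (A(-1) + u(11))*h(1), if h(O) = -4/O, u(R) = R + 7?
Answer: -76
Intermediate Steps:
u(R) = 7 + R
(A(-1) + u(11))*h(1) = (-1*(-1) + (7 + 11))*(-4/1) = (1 + 18)*(-4*1) = 19*(-4) = -76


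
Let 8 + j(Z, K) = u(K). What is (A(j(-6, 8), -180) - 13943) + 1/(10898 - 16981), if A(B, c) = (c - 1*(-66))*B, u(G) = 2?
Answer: -80654498/6083 ≈ -13259.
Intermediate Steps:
j(Z, K) = -6 (j(Z, K) = -8 + 2 = -6)
A(B, c) = B*(66 + c) (A(B, c) = (c + 66)*B = (66 + c)*B = B*(66 + c))
(A(j(-6, 8), -180) - 13943) + 1/(10898 - 16981) = (-6*(66 - 180) - 13943) + 1/(10898 - 16981) = (-6*(-114) - 13943) + 1/(-6083) = (684 - 13943) - 1/6083 = -13259 - 1/6083 = -80654498/6083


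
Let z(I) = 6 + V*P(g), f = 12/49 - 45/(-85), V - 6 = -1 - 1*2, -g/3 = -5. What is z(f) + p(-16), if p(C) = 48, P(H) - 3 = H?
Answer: 108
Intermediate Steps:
g = 15 (g = -3*(-5) = 15)
P(H) = 3 + H
V = 3 (V = 6 + (-1 - 1*2) = 6 + (-1 - 2) = 6 - 3 = 3)
f = 645/833 (f = 12*(1/49) - 45*(-1/85) = 12/49 + 9/17 = 645/833 ≈ 0.77431)
z(I) = 60 (z(I) = 6 + 3*(3 + 15) = 6 + 3*18 = 6 + 54 = 60)
z(f) + p(-16) = 60 + 48 = 108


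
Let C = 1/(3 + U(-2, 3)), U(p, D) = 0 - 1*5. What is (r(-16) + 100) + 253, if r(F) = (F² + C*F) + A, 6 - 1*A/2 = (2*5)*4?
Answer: 549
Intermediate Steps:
U(p, D) = -5 (U(p, D) = 0 - 5 = -5)
A = -68 (A = 12 - 2*2*5*4 = 12 - 20*4 = 12 - 2*40 = 12 - 80 = -68)
C = -½ (C = 1/(3 - 5) = 1/(-2) = -½ ≈ -0.50000)
r(F) = -68 + F² - F/2 (r(F) = (F² - F/2) - 68 = -68 + F² - F/2)
(r(-16) + 100) + 253 = ((-68 + (-16)² - ½*(-16)) + 100) + 253 = ((-68 + 256 + 8) + 100) + 253 = (196 + 100) + 253 = 296 + 253 = 549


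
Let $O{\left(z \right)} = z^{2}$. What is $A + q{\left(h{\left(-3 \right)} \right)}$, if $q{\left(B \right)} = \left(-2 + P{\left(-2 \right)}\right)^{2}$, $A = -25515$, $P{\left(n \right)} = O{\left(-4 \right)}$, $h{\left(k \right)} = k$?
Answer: $-25319$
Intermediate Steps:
$P{\left(n \right)} = 16$ ($P{\left(n \right)} = \left(-4\right)^{2} = 16$)
$q{\left(B \right)} = 196$ ($q{\left(B \right)} = \left(-2 + 16\right)^{2} = 14^{2} = 196$)
$A + q{\left(h{\left(-3 \right)} \right)} = -25515 + 196 = -25319$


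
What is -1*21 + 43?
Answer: 22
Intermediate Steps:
-1*21 + 43 = -21 + 43 = 22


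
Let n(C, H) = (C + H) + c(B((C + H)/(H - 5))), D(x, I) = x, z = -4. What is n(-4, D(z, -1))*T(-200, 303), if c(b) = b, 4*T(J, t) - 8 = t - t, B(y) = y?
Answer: -128/9 ≈ -14.222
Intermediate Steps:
T(J, t) = 2 (T(J, t) = 2 + (t - t)/4 = 2 + (¼)*0 = 2 + 0 = 2)
n(C, H) = C + H + (C + H)/(-5 + H) (n(C, H) = (C + H) + (C + H)/(H - 5) = (C + H) + (C + H)/(-5 + H) = C + H + (C + H)/(-5 + H))
n(-4, D(z, -1))*T(-200, 303) = ((-4 - 4 + (-5 - 4)*(-4 - 4))/(-5 - 4))*2 = ((-4 - 4 - 9*(-8))/(-9))*2 = -(-4 - 4 + 72)/9*2 = -⅑*64*2 = -64/9*2 = -128/9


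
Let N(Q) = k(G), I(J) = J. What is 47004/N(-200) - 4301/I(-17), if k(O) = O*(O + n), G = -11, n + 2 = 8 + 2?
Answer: 18451/11 ≈ 1677.4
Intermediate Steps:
n = 8 (n = -2 + (8 + 2) = -2 + 10 = 8)
k(O) = O*(8 + O) (k(O) = O*(O + 8) = O*(8 + O))
N(Q) = 33 (N(Q) = -11*(8 - 11) = -11*(-3) = 33)
47004/N(-200) - 4301/I(-17) = 47004/33 - 4301/(-17) = 47004*(1/33) - 4301*(-1/17) = 15668/11 + 253 = 18451/11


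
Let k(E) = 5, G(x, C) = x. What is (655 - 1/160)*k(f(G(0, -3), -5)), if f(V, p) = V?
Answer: 104799/32 ≈ 3275.0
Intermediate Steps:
(655 - 1/160)*k(f(G(0, -3), -5)) = (655 - 1/160)*5 = (104799/160)*5 = 104799/32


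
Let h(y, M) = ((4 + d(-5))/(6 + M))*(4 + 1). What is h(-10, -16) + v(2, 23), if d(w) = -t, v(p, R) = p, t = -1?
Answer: -1/2 ≈ -0.50000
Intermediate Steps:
d(w) = 1 (d(w) = -1*(-1) = 1)
h(y, M) = 25/(6 + M) (h(y, M) = ((4 + 1)/(6 + M))*(4 + 1) = (5/(6 + M))*5 = 25/(6 + M))
h(-10, -16) + v(2, 23) = 25/(6 - 16) + 2 = 25/(-10) + 2 = 25*(-1/10) + 2 = -5/2 + 2 = -1/2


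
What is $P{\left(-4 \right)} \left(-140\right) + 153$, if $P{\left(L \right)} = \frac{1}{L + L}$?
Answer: $\frac{341}{2} \approx 170.5$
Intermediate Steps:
$P{\left(L \right)} = \frac{1}{2 L}$
$P{\left(-4 \right)} \left(-140\right) + 153 = \frac{1}{2 \left(-4\right)} \left(-140\right) + 153 = \frac{1}{2} \left(- \frac{1}{4}\right) \left(-140\right) + 153 = \left(- \frac{1}{8}\right) \left(-140\right) + 153 = \frac{35}{2} + 153 = \frac{341}{2}$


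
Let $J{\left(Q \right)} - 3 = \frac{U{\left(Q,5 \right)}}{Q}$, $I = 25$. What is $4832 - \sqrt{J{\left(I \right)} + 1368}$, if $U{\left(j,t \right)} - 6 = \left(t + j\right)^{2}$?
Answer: $4832 - \frac{3 \sqrt{3909}}{5} \approx 4794.5$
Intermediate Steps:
$U{\left(j,t \right)} = 6 + \left(j + t\right)^{2}$ ($U{\left(j,t \right)} = 6 + \left(t + j\right)^{2} = 6 + \left(j + t\right)^{2}$)
$J{\left(Q \right)} = 3 + \frac{6 + \left(5 + Q\right)^{2}}{Q}$ ($J{\left(Q \right)} = 3 + \frac{6 + \left(Q + 5\right)^{2}}{Q} = 3 + \frac{6 + \left(5 + Q\right)^{2}}{Q}$)
$4832 - \sqrt{J{\left(I \right)} + 1368} = 4832 - \sqrt{\left(13 + 25 + \frac{31}{25}\right) + 1368} = 4832 - \sqrt{\frac{981}{25} + 1368} = 4832 - \sqrt{\frac{35181}{25}} = 4832 - \frac{3 \sqrt{3909}}{5}$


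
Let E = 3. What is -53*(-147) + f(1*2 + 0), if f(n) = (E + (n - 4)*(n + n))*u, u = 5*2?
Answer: 7741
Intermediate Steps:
u = 10
f(n) = 30 + 20*n*(-4 + n) (f(n) = (3 + (n - 4)*(n + n))*10 = (3 + (-4 + n)*(2*n))*10 = (3 + 2*n*(-4 + n))*10 = 30 + 20*n*(-4 + n))
-53*(-147) + f(1*2 + 0) = -53*(-147) + (30 - 80*(1*2 + 0) + 20*(1*2 + 0)²) = 7791 + (30 - 80*(2 + 0) + 20*(2 + 0)²) = 7791 + (30 - 80*2 + 20*2²) = 7791 + (30 - 160 + 20*4) = 7791 + (30 - 160 + 80) = 7791 - 50 = 7741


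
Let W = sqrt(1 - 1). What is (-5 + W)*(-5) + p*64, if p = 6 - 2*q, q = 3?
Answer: 25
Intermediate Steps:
W = 0 (W = sqrt(0) = 0)
p = 0 (p = 6 - 2*3 = 6 - 6 = 0)
(-5 + W)*(-5) + p*64 = (-5 + 0)*(-5) + 0*64 = -5*(-5) + 0 = 25 + 0 = 25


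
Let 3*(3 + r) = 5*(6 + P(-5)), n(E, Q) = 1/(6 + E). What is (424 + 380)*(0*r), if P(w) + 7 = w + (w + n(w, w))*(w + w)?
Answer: 0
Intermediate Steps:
P(w) = -7 + w + 2*w*(w + 1/(6 + w)) (P(w) = -7 + (w + (w + 1/(6 + w))*(w + w)) = -7 + (w + (w + 1/(6 + w))*(2*w)) = -7 + (w + 2*w*(w + 1/(6 + w))) = -7 + w + 2*w*(w + 1/(6 + w)))
r = 161/3 (r = -3 + (5*(6 + (-42 - 5 + 2*(-5)³ + 13*(-5)²)/(6 - 5)))/3 = -3 + (5*(6 + (-42 - 5 + 2*(-125) + 13*25)/1))/3 = -3 + (5*(6 + 1*(-42 - 5 - 250 + 325)))/3 = -3 + (5*(6 + 1*28))/3 = -3 + (5*(6 + 28))/3 = -3 + (5*34)/3 = -3 + (⅓)*170 = -3 + 170/3 = 161/3 ≈ 53.667)
(424 + 380)*(0*r) = (424 + 380)*(0*(161/3)) = 804*0 = 0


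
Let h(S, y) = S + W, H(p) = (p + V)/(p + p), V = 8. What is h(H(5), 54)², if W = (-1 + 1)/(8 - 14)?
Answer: 169/100 ≈ 1.6900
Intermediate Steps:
H(p) = (8 + p)/(2*p) (H(p) = (p + 8)/(p + p) = (8 + p)/((2*p)) = (8 + p)*(1/(2*p)) = (8 + p)/(2*p))
W = 0 (W = 0/(-6) = 0*(-⅙) = 0)
h(S, y) = S (h(S, y) = S + 0 = S)
h(H(5), 54)² = ((½)*(8 + 5)/5)² = ((½)*(⅕)*13)² = (13/10)² = 169/100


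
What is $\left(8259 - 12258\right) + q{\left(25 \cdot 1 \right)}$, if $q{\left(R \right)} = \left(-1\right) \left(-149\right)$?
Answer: $-3850$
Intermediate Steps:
$q{\left(R \right)} = 149$
$\left(8259 - 12258\right) + q{\left(25 \cdot 1 \right)} = \left(8259 - 12258\right) + 149 = -3999 + 149 = -3850$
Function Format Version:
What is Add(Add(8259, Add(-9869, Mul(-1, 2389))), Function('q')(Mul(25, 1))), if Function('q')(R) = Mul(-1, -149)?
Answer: -3850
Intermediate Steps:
Function('q')(R) = 149
Add(Add(8259, Add(-9869, Mul(-1, 2389))), Function('q')(Mul(25, 1))) = Add(Add(8259, Add(-9869, Mul(-1, 2389))), 149) = Add(Add(8259, Add(-9869, -2389)), 149) = Add(Add(8259, -12258), 149) = Add(-3999, 149) = -3850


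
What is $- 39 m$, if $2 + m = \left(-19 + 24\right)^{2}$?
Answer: $-897$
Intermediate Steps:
$m = 23$ ($m = -2 + \left(-19 + 24\right)^{2} = -2 + 5^{2} = -2 + 25 = 23$)
$- 39 m = \left(-39\right) 23 = -897$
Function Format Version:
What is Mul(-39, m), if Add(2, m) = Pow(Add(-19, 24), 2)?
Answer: -897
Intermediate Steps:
m = 23 (m = Add(-2, Pow(Add(-19, 24), 2)) = Add(-2, Pow(5, 2)) = Add(-2, 25) = 23)
Mul(-39, m) = Mul(-39, 23) = -897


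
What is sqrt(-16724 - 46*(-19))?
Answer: 5*I*sqrt(634) ≈ 125.9*I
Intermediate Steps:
sqrt(-16724 - 46*(-19)) = sqrt(-16724 + 874) = sqrt(-15850) = 5*I*sqrt(634)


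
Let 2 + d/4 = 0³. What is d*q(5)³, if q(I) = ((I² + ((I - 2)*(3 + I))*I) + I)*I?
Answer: -3375000000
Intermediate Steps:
d = -8 (d = -8 + 4*0³ = -8 + 4*0 = -8 + 0 = -8)
q(I) = I*(I + I² + I*(-2 + I)*(3 + I)) (q(I) = ((I² + ((-2 + I)*(3 + I))*I) + I)*I = ((I² + I*(-2 + I)*(3 + I)) + I)*I = (I + I² + I*(-2 + I)*(3 + I))*I = I*(I + I² + I*(-2 + I)*(3 + I)))
d*q(5)³ = -8*15625*(-5 + 5² + 2*5)³ = -8*15625*(-5 + 25 + 10)³ = -8*(25*30)³ = -8*750³ = -8*421875000 = -3375000000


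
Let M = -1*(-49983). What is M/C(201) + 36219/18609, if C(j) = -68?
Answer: -309223585/421804 ≈ -733.10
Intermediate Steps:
M = 49983
M/C(201) + 36219/18609 = 49983/(-68) + 36219/18609 = 49983*(-1/68) + 36219*(1/18609) = -49983/68 + 12073/6203 = -309223585/421804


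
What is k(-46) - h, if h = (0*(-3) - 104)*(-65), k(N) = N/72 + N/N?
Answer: -243347/36 ≈ -6759.6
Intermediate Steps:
k(N) = 1 + N/72 (k(N) = N*(1/72) + 1 = N/72 + 1 = 1 + N/72)
h = 6760 (h = (0 - 104)*(-65) = -104*(-65) = 6760)
k(-46) - h = (1 + (1/72)*(-46)) - 1*6760 = (1 - 23/36) - 6760 = 13/36 - 6760 = -243347/36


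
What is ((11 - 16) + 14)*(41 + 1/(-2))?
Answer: 729/2 ≈ 364.50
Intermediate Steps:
((11 - 16) + 14)*(41 + 1/(-2)) = (-5 + 14)*(41 - ½) = 9*(81/2) = 729/2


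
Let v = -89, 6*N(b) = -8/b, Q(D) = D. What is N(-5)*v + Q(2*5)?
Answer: -206/15 ≈ -13.733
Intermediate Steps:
N(b) = -4/(3*b) (N(b) = (-8/b)/6 = -4/(3*b))
N(-5)*v + Q(2*5) = -4/3/(-5)*(-89) + 2*5 = -4/3*(-⅕)*(-89) + 10 = (4/15)*(-89) + 10 = -356/15 + 10 = -206/15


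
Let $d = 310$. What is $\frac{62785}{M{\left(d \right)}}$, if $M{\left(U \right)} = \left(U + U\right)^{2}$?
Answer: $\frac{12557}{76880} \approx 0.16333$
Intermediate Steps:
$M{\left(U \right)} = 4 U^{2}$ ($M{\left(U \right)} = \left(2 U\right)^{2} = 4 U^{2}$)
$\frac{62785}{M{\left(d \right)}} = \frac{62785}{4 \cdot 310^{2}} = \frac{62785}{4 \cdot 96100} = \frac{62785}{384400} = 62785 \cdot \frac{1}{384400} = \frac{12557}{76880}$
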